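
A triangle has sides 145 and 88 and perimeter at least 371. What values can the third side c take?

138 ≤ c < 233

Triangle inequality alone gives 57 < c < 233.
The perimeter condition gives c ≥ 371 − 145 − 88 = 138.
Intersecting the two: 138 ≤ c < 233.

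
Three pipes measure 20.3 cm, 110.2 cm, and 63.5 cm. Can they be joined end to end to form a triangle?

No

The longest side is 110.2, but the other two sum to only 83.8.
83.8 < 110.2, so the triangle inequality fails.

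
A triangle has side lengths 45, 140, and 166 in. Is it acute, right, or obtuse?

Compare the square of the longest side to the sum of squares of the other two: 45² + 140² = 21625 < 27556 = 166².

obtuse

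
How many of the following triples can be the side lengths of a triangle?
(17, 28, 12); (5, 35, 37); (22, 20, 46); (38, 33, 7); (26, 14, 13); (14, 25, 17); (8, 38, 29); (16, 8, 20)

6

(12,17,28): 12+17 > 28 → valid
(5,35,37): 5+35 > 37 → valid
(20,22,46): 20+22 ≤ 46 → not valid
(7,33,38): 7+33 > 38 → valid
(13,14,26): 13+14 > 26 → valid
(14,17,25): 14+17 > 25 → valid
(8,29,38): 8+29 ≤ 38 → not valid
(8,16,20): 8+16 > 20 → valid
6 of the 8 triples form a triangle.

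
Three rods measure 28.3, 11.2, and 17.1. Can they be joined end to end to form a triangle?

The two shorter sides sum to 28.3, exactly equal to the longest side 28.3.
That gives only a degenerate (flat) triangle — the inequality must be strict.

No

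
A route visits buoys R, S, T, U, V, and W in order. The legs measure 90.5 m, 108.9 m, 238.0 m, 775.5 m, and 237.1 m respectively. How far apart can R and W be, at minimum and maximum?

101.0 ≤ RW ≤ 1450.0 m

The maximum is all hops collinear in one direction: 90.5 + 108.9 + 238.0 + 775.5 + 237.1 = 1450.0.
The longest hop is 775.5; the others sum to 674.5. Folding the others back against it leaves at least 775.5 − 674.5 = 101.0.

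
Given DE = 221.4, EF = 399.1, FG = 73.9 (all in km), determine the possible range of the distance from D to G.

The maximum is all hops collinear in one direction: 221.4 + 399.1 + 73.9 = 694.4.
The longest hop is 399.1; the others sum to 295.3. Folding the others back against it leaves at least 399.1 − 295.3 = 103.8.

103.8 ≤ DG ≤ 694.4 km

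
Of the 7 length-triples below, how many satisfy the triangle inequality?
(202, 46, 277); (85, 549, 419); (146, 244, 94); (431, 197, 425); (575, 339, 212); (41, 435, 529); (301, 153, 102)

(46,202,277): 46+202 ≤ 277 → not valid
(85,419,549): 85+419 ≤ 549 → not valid
(94,146,244): 94+146 ≤ 244 → not valid
(197,425,431): 197+425 > 431 → valid
(212,339,575): 212+339 ≤ 575 → not valid
(41,435,529): 41+435 ≤ 529 → not valid
(102,153,301): 102+153 ≤ 301 → not valid
1 of the 7 triples forms a triangle.

1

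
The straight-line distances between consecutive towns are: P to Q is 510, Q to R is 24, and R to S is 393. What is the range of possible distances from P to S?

The maximum is all hops collinear in one direction: 510 + 24 + 393 = 927.
The longest hop is 510; the others sum to 417. Folding the others back against it leaves at least 510 − 417 = 93.

93 ≤ PS ≤ 927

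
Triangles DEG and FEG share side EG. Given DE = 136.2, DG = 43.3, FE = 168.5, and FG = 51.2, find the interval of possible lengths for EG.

117.3 < EG < 179.5

From triangle DEG: |136.2 − 43.3| < EG < 136.2 + 43.3, i.e. 92.9 < EG < 179.5.
From triangle FEG: 117.3 < EG < 219.7.
Both must hold, so EG lies in the intersection.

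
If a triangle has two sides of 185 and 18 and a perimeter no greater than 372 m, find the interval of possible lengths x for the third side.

167 < x ≤ 169

Triangle inequality alone gives 167 < x < 203.
The perimeter condition gives x ≤ 372 − 185 − 18 = 169.
Intersecting the two: 167 < x ≤ 169.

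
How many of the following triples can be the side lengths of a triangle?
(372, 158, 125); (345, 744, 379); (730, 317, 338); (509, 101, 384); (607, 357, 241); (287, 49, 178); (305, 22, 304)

(125,158,372): 125+158 ≤ 372 → not valid
(345,379,744): 345+379 ≤ 744 → not valid
(317,338,730): 317+338 ≤ 730 → not valid
(101,384,509): 101+384 ≤ 509 → not valid
(241,357,607): 241+357 ≤ 607 → not valid
(49,178,287): 49+178 ≤ 287 → not valid
(22,304,305): 22+304 > 305 → valid
1 of the 7 triples forms a triangle.

1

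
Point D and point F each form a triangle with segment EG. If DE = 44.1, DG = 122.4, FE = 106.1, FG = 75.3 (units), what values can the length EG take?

78.3 < EG < 166.5

From triangle DEG: |44.1 − 122.4| < EG < 44.1 + 122.4, i.e. 78.3 < EG < 166.5.
From triangle FEG: 30.8 < EG < 181.4.
Both must hold, so EG lies in the intersection.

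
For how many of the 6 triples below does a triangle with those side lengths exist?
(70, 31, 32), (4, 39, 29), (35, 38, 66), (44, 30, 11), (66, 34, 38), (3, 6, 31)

(31,32,70): 31+32 ≤ 70 → not valid
(4,29,39): 4+29 ≤ 39 → not valid
(35,38,66): 35+38 > 66 → valid
(11,30,44): 11+30 ≤ 44 → not valid
(34,38,66): 34+38 > 66 → valid
(3,6,31): 3+6 ≤ 31 → not valid
2 of the 6 triples form a triangle.

2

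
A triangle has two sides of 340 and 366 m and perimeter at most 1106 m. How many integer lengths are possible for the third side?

374

Triangle inequality: 26 < x < 706. Perimeter ≤ 1106 gives x ≤ 1106 − 340 − 366 = 400.
So 26 < x ≤ 400; integers 27 through 400: 374 values.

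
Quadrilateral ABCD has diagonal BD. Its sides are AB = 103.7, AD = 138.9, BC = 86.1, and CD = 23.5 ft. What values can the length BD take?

From triangle ABD: |103.7 − 138.9| < BD < 103.7 + 138.9, i.e. 35.2 < BD < 242.6.
From triangle CBD: 62.6 < BD < 109.6.
Both must hold, so BD lies in the intersection.

62.6 < BD < 109.6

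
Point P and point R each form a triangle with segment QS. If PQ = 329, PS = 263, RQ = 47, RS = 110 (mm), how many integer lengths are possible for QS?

From triangle PQS: 66 < QS < 592.
From triangle RQS: 63 < QS < 157.
Intersection: 66 < QS < 157, so integers 67 through 156: 90 values.

90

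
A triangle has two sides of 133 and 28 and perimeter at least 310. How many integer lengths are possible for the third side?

Triangle inequality: 105 < x < 161. Perimeter ≥ 310 gives x ≥ 310 − 133 − 28 = 149.
So 149 ≤ x < 161; integers 149 through 160: 12 values.

12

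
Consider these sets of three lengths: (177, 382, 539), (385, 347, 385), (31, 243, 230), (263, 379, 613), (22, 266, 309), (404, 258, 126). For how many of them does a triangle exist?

4

(177,382,539): 177+382 > 539 → valid
(347,385,385): 347+385 > 385 → valid
(31,230,243): 31+230 > 243 → valid
(263,379,613): 263+379 > 613 → valid
(22,266,309): 22+266 ≤ 309 → not valid
(126,258,404): 126+258 ≤ 404 → not valid
4 of the 6 triples form a triangle.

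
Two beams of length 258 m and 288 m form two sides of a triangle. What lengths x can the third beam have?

30 < x < 546

By the triangle inequality, x must be less than 258 + 288 = 546 and greater than |258 − 288| = 30.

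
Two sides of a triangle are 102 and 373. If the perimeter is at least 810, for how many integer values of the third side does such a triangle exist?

140

Triangle inequality: 271 < x < 475. Perimeter ≥ 810 gives x ≥ 810 − 102 − 373 = 335.
So 335 ≤ x < 475; integers 335 through 474: 140 values.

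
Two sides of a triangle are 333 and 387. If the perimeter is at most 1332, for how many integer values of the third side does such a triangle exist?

558

Triangle inequality: 54 < x < 720. Perimeter ≤ 1332 gives x ≤ 1332 − 333 − 387 = 612.
So 54 < x ≤ 612; integers 55 through 612: 558 values.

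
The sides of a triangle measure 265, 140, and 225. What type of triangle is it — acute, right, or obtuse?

right

Compare the square of the longest side to the sum of squares of the other two: 140² + 225² = 70225 = 265².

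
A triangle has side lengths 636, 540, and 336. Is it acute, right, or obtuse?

Compare the square of the longest side to the sum of squares of the other two: 336² + 540² = 404496 = 636².

right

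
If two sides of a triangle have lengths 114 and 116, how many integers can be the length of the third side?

The third side lies in the open interval (2, 230).
Integers from 3 to 229 inclusive: 229 − 3 + 1 = 227.

227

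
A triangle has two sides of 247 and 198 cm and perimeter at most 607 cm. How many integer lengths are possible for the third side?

113

Triangle inequality: 49 < x < 445. Perimeter ≤ 607 gives x ≤ 607 − 247 − 198 = 162.
So 49 < x ≤ 162; integers 50 through 162: 113 values.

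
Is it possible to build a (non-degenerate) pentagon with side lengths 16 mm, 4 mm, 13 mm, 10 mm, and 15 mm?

A pentagon exists iff every side is shorter than the sum of the others — equivalently, the longest side is less than the sum of the rest.
Longest side 16 < 42 (sum of the remaining 4), so yes.

Yes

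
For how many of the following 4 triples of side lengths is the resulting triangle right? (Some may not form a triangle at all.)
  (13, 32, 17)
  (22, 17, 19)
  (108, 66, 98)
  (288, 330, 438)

1

(13,32,17): 13+17 ≤ 32, not a triangle
(22,17,19): 17²+19² = 650 > 484 = 22² → acute
(108,66,98): 66²+98² = 13960 > 11664 = 108² → acute
(288,330,438): 288²+330² = 191844 = 438² → right
1 of the 4 is right.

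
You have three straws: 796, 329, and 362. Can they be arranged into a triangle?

No

The longest side is 796, but the other two sum to only 691.
691 < 796, so the triangle inequality fails.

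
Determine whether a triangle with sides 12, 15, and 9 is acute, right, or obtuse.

right

Compare the square of the longest side to the sum of squares of the other two: 9² + 12² = 225 = 15².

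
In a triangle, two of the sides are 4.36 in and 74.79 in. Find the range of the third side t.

70.43 < t < 79.15 (in)

By the triangle inequality, t must be less than 4.36 + 74.79 = 79.15 and greater than |4.36 − 74.79| = 70.43.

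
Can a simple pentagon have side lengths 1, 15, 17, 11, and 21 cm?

Yes

A pentagon exists iff every side is shorter than the sum of the others — equivalently, the longest side is less than the sum of the rest.
Longest side 21 < 44 (sum of the remaining 4), so yes.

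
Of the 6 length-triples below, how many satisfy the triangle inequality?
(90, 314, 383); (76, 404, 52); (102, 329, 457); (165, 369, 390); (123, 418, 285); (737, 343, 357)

2

(90,314,383): 90+314 > 383 → valid
(52,76,404): 52+76 ≤ 404 → not valid
(102,329,457): 102+329 ≤ 457 → not valid
(165,369,390): 165+369 > 390 → valid
(123,285,418): 123+285 ≤ 418 → not valid
(343,357,737): 343+357 ≤ 737 → not valid
2 of the 6 triples form a triangle.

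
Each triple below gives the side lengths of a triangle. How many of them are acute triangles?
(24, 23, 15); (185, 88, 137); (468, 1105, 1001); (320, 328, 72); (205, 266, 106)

(24,23,15): 15²+23² = 754 > 576 = 24² → acute
(185,88,137): 88²+137² = 26513 < 34225 = 185² → obtuse
(468,1105,1001): 468²+1001² = 1221025 = 1105² → right
(320,328,72): 72²+320² = 107584 = 328² → right
(205,266,106): 106²+205² = 53261 < 70756 = 266² → obtuse
1 of the 5 is acute.

1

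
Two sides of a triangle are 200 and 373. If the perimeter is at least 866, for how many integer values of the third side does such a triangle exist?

Triangle inequality: 173 < x < 573. Perimeter ≥ 866 gives x ≥ 866 − 200 − 373 = 293.
So 293 ≤ x < 573; integers 293 through 572: 280 values.

280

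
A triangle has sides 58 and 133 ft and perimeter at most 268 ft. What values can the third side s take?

75 < s ≤ 77

Triangle inequality alone gives 75 < s < 191.
The perimeter condition gives s ≤ 268 − 58 − 133 = 77.
Intersecting the two: 75 < s ≤ 77.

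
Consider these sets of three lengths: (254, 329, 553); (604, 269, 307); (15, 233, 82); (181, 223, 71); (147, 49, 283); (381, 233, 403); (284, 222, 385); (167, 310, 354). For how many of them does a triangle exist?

(254,329,553): 254+329 > 553 → valid
(269,307,604): 269+307 ≤ 604 → not valid
(15,82,233): 15+82 ≤ 233 → not valid
(71,181,223): 71+181 > 223 → valid
(49,147,283): 49+147 ≤ 283 → not valid
(233,381,403): 233+381 > 403 → valid
(222,284,385): 222+284 > 385 → valid
(167,310,354): 167+310 > 354 → valid
5 of the 8 triples form a triangle.

5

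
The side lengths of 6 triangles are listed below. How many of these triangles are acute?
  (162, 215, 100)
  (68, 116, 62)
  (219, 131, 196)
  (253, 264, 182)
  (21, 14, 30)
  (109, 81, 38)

2

(162,215,100): 100²+162² = 36244 < 46225 = 215² → obtuse
(68,116,62): 62²+68² = 8468 < 13456 = 116² → obtuse
(219,131,196): 131²+196² = 55577 > 47961 = 219² → acute
(253,264,182): 182²+253² = 97133 > 69696 = 264² → acute
(21,14,30): 14²+21² = 637 < 900 = 30² → obtuse
(109,81,38): 38²+81² = 8005 < 11881 = 109² → obtuse
2 of the 6 are acute.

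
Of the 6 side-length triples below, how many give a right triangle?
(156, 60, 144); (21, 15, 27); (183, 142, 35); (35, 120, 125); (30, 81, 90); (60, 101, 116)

2

(156,60,144): 60²+144² = 24336 = 156² → right
(21,15,27): 15²+21² = 666 < 729 = 27² → obtuse
(183,142,35): 35+142 ≤ 183, not a triangle
(35,120,125): 35²+120² = 15625 = 125² → right
(30,81,90): 30²+81² = 7461 < 8100 = 90² → obtuse
(60,101,116): 60²+101² = 13801 > 13456 = 116² → acute
2 of the 6 are right.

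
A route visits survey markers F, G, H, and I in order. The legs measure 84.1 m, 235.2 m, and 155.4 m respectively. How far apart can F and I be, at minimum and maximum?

0 ≤ FI ≤ 474.7 m

The maximum is all hops collinear in one direction: 84.1 + 235.2 + 155.4 = 474.7.
The longest hop is 235.2; the others sum to 239.5. Since 235.2 ≤ 239.5, the path can fold back on itself completely, so the minimum distance is 0.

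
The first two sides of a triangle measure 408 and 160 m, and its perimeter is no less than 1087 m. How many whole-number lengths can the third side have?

Triangle inequality: 248 < x < 568. Perimeter ≥ 1087 gives x ≥ 1087 − 408 − 160 = 519.
So 519 ≤ x < 568; integers 519 through 567: 49 values.

49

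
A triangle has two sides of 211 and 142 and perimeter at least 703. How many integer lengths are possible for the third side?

3

Triangle inequality: 69 < x < 353. Perimeter ≥ 703 gives x ≥ 703 − 211 − 142 = 350.
So 350 ≤ x < 353; integers 350 through 352: 3 values.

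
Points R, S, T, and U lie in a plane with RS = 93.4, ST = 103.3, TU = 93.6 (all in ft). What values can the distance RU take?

The maximum is all hops collinear in one direction: 93.4 + 103.3 + 93.6 = 290.3.
The longest hop is 103.3; the others sum to 187.0. Since 103.3 ≤ 187.0, the path can fold back on itself completely, so the minimum distance is 0.

0 ≤ RU ≤ 290.3 ft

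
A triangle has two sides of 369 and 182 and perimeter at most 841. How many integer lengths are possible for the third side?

103

Triangle inequality: 187 < x < 551. Perimeter ≤ 841 gives x ≤ 841 − 369 − 182 = 290.
So 187 < x ≤ 290; integers 188 through 290: 103 values.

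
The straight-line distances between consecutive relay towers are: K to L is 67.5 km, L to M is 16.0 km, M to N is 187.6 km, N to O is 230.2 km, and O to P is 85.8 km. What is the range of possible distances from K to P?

The maximum is all hops collinear in one direction: 67.5 + 16.0 + 187.6 + 230.2 + 85.8 = 587.1.
The longest hop is 230.2; the others sum to 356.9. Since 230.2 ≤ 356.9, the path can fold back on itself completely, so the minimum distance is 0.

0 ≤ KP ≤ 587.1 km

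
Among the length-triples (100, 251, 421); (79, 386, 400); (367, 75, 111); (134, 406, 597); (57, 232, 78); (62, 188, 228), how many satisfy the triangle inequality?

2

(100,251,421): 100+251 ≤ 421 → not valid
(79,386,400): 79+386 > 400 → valid
(75,111,367): 75+111 ≤ 367 → not valid
(134,406,597): 134+406 ≤ 597 → not valid
(57,78,232): 57+78 ≤ 232 → not valid
(62,188,228): 62+188 > 228 → valid
2 of the 6 triples form a triangle.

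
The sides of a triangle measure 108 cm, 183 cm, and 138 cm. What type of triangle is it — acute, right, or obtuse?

Compare the square of the longest side to the sum of squares of the other two: 108² + 138² = 30708 < 33489 = 183².

obtuse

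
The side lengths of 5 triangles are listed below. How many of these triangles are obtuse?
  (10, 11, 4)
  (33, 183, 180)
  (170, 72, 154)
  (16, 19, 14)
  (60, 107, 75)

(10,11,4): 4²+10² = 116 < 121 = 11² → obtuse
(33,183,180): 33²+180² = 33489 = 183² → right
(170,72,154): 72²+154² = 28900 = 170² → right
(16,19,14): 14²+16² = 452 > 361 = 19² → acute
(60,107,75): 60²+75² = 9225 < 11449 = 107² → obtuse
2 of the 5 are obtuse.

2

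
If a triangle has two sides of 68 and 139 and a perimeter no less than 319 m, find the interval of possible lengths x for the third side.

Triangle inequality alone gives 71 < x < 207.
The perimeter condition gives x ≥ 319 − 68 − 139 = 112.
Intersecting the two: 112 ≤ x < 207.

112 ≤ x < 207 m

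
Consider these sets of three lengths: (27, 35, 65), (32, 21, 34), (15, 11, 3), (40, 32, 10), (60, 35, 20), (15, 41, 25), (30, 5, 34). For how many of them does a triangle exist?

3

(27,35,65): 27+35 ≤ 65 → not valid
(21,32,34): 21+32 > 34 → valid
(3,11,15): 3+11 ≤ 15 → not valid
(10,32,40): 10+32 > 40 → valid
(20,35,60): 20+35 ≤ 60 → not valid
(15,25,41): 15+25 ≤ 41 → not valid
(5,30,34): 5+30 > 34 → valid
3 of the 7 triples form a triangle.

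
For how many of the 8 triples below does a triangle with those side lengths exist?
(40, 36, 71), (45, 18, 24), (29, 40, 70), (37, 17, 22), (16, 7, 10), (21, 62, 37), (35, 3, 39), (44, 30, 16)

(36,40,71): 36+40 > 71 → valid
(18,24,45): 18+24 ≤ 45 → not valid
(29,40,70): 29+40 ≤ 70 → not valid
(17,22,37): 17+22 > 37 → valid
(7,10,16): 7+10 > 16 → valid
(21,37,62): 21+37 ≤ 62 → not valid
(3,35,39): 3+35 ≤ 39 → not valid
(16,30,44): 16+30 > 44 → valid
4 of the 8 triples form a triangle.

4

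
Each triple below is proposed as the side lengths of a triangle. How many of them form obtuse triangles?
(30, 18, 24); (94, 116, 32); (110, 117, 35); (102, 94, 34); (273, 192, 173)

(30,18,24): 18²+24² = 900 = 30² → right
(94,116,32): 32²+94² = 9860 < 13456 = 116² → obtuse
(110,117,35): 35²+110² = 13325 < 13689 = 117² → obtuse
(102,94,34): 34²+94² = 9992 < 10404 = 102² → obtuse
(273,192,173): 173²+192² = 66793 < 74529 = 273² → obtuse
4 of the 5 are obtuse.

4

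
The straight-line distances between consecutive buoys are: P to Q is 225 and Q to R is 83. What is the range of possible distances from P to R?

By the triangle inequality, |225 − 83| ≤ PR ≤ 225 + 83.

142 ≤ PR ≤ 308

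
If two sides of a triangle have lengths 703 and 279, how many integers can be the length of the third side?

The third side lies in the open interval (424, 982).
Integers from 425 to 981 inclusive: 981 − 425 + 1 = 557.

557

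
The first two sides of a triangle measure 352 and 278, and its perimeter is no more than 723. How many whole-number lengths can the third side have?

19

Triangle inequality: 74 < x < 630. Perimeter ≤ 723 gives x ≤ 723 − 352 − 278 = 93.
So 74 < x ≤ 93; integers 75 through 93: 19 values.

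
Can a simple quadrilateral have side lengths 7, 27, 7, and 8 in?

No

For a quadrilateral, each side must be shorter than the sum of the others.
Here the longest side is 27, but the remaining 3 sides sum to only 22.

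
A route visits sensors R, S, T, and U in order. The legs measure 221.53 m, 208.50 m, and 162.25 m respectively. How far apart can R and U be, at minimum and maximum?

The maximum is all hops collinear in one direction: 221.53 + 208.50 + 162.25 = 592.28.
The longest hop is 221.53; the others sum to 370.75. Since 221.53 ≤ 370.75, the path can fold back on itself completely, so the minimum distance is 0.

0 ≤ RU ≤ 592.28 m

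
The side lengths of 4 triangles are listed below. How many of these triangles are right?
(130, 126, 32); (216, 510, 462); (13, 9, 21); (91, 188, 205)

2

(130,126,32): 32²+126² = 16900 = 130² → right
(216,510,462): 216²+462² = 260100 = 510² → right
(13,9,21): 9²+13² = 250 < 441 = 21² → obtuse
(91,188,205): 91²+188² = 43625 > 42025 = 205² → acute
2 of the 4 are right.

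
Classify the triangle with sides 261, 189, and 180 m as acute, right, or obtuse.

Compare the square of the longest side to the sum of squares of the other two: 180² + 189² = 68121 = 261².

right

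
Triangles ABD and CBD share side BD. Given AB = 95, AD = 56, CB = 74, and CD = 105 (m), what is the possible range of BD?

From triangle ABD: |95 − 56| < BD < 95 + 56, i.e. 39 < BD < 151.
From triangle CBD: 31 < BD < 179.
Both must hold, so BD lies in the intersection.

39 < BD < 151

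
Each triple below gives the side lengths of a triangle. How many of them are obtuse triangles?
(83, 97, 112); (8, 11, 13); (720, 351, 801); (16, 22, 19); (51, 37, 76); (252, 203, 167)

1

(83,97,112): 83²+97² = 16298 > 12544 = 112² → acute
(8,11,13): 8²+11² = 185 > 169 = 13² → acute
(720,351,801): 351²+720² = 641601 = 801² → right
(16,22,19): 16²+19² = 617 > 484 = 22² → acute
(51,37,76): 37²+51² = 3970 < 5776 = 76² → obtuse
(252,203,167): 167²+203² = 69098 > 63504 = 252² → acute
1 of the 6 is obtuse.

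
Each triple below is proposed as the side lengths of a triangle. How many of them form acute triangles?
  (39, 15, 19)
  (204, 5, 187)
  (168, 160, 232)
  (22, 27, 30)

(39,15,19): 15+19 ≤ 39, not a triangle
(204,5,187): 5+187 ≤ 204, not a triangle
(168,160,232): 160²+168² = 53824 = 232² → right
(22,27,30): 22²+27² = 1213 > 900 = 30² → acute
1 of the 4 is acute.

1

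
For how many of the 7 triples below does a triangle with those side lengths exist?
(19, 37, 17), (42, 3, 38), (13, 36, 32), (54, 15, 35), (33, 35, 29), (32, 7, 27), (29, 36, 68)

3

(17,19,37): 17+19 ≤ 37 → not valid
(3,38,42): 3+38 ≤ 42 → not valid
(13,32,36): 13+32 > 36 → valid
(15,35,54): 15+35 ≤ 54 → not valid
(29,33,35): 29+33 > 35 → valid
(7,27,32): 7+27 > 32 → valid
(29,36,68): 29+36 ≤ 68 → not valid
3 of the 7 triples form a triangle.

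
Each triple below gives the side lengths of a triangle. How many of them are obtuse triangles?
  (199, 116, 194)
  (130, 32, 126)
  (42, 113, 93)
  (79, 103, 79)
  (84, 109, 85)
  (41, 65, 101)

(199,116,194): 116²+194² = 51092 > 39601 = 199² → acute
(130,32,126): 32²+126² = 16900 = 130² → right
(42,113,93): 42²+93² = 10413 < 12769 = 113² → obtuse
(79,103,79): 79²+79² = 12482 > 10609 = 103² → acute
(84,109,85): 84²+85² = 14281 > 11881 = 109² → acute
(41,65,101): 41²+65² = 5906 < 10201 = 101² → obtuse
2 of the 6 are obtuse.

2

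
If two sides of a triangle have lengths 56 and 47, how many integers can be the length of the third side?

The third side lies in the open interval (9, 103).
Integers from 10 to 102 inclusive: 102 − 10 + 1 = 93.

93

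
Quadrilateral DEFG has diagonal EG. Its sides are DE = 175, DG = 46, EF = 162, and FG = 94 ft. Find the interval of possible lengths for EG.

From triangle DEG: |175 − 46| < EG < 175 + 46, i.e. 129 < EG < 221.
From triangle FEG: 68 < EG < 256.
Both must hold, so EG lies in the intersection.

129 < EG < 221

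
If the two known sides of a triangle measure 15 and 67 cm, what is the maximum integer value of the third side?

81

The third side must be strictly less than 15 + 67 = 82.
The largest integer below 82 is 81.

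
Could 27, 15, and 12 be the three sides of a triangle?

The two shorter sides sum to 27, exactly equal to the longest side 27.
That gives only a degenerate (flat) triangle — the inequality must be strict.

No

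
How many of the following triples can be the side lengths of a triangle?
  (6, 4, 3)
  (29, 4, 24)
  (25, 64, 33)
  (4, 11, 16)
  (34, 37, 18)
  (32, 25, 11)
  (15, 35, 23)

4

(3,4,6): 3+4 > 6 → valid
(4,24,29): 4+24 ≤ 29 → not valid
(25,33,64): 25+33 ≤ 64 → not valid
(4,11,16): 4+11 ≤ 16 → not valid
(18,34,37): 18+34 > 37 → valid
(11,25,32): 11+25 > 32 → valid
(15,23,35): 15+23 > 35 → valid
4 of the 7 triples form a triangle.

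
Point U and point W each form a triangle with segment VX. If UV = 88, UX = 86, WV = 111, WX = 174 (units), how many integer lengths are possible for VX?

From triangle UVX: 2 < VX < 174.
From triangle WVX: 63 < VX < 285.
Intersection: 63 < VX < 174, so integers 64 through 173: 110 values.

110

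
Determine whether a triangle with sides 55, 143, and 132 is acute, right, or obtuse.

right

Compare the square of the longest side to the sum of squares of the other two: 55² + 132² = 20449 = 143².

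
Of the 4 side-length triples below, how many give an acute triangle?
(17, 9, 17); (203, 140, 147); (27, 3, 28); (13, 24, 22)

(17,9,17): 9²+17² = 370 > 289 = 17² → acute
(203,140,147): 140²+147² = 41209 = 203² → right
(27,3,28): 3²+27² = 738 < 784 = 28² → obtuse
(13,24,22): 13²+22² = 653 > 576 = 24² → acute
2 of the 4 are acute.

2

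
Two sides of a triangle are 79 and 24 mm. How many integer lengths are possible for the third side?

The third side lies in the open interval (55, 103).
Integers from 56 to 102 inclusive: 102 − 56 + 1 = 47.

47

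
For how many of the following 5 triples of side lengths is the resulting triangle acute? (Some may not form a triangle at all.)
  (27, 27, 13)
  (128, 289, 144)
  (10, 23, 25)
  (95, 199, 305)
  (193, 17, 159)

2

(27,27,13): 13²+27² = 898 > 729 = 27² → acute
(128,289,144): 128+144 ≤ 289, not a triangle
(10,23,25): 10²+23² = 629 > 625 = 25² → acute
(95,199,305): 95+199 ≤ 305, not a triangle
(193,17,159): 17+159 ≤ 193, not a triangle
2 of the 5 are acute.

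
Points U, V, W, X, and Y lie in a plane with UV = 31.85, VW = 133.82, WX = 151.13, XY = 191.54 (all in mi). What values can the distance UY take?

The maximum is all hops collinear in one direction: 31.85 + 133.82 + 151.13 + 191.54 = 508.34.
The longest hop is 191.54; the others sum to 316.80. Since 191.54 ≤ 316.80, the path can fold back on itself completely, so the minimum distance is 0.

0 ≤ UY ≤ 508.34 mi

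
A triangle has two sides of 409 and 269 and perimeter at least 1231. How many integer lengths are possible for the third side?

125

Triangle inequality: 140 < x < 678. Perimeter ≥ 1231 gives x ≥ 1231 − 409 − 269 = 553.
So 553 ≤ x < 678; integers 553 through 677: 125 values.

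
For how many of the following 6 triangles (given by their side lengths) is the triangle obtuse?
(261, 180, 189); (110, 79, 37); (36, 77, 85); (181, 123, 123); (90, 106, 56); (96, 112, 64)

2

(261,180,189): 180²+189² = 68121 = 261² → right
(110,79,37): 37²+79² = 7610 < 12100 = 110² → obtuse
(36,77,85): 36²+77² = 7225 = 85² → right
(181,123,123): 123²+123² = 30258 < 32761 = 181² → obtuse
(90,106,56): 56²+90² = 11236 = 106² → right
(96,112,64): 64²+96² = 13312 > 12544 = 112² → acute
2 of the 6 are obtuse.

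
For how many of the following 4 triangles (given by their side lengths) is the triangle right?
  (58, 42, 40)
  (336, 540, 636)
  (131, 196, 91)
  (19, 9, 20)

2

(58,42,40): 40²+42² = 3364 = 58² → right
(336,540,636): 336²+540² = 404496 = 636² → right
(131,196,91): 91²+131² = 25442 < 38416 = 196² → obtuse
(19,9,20): 9²+19² = 442 > 400 = 20² → acute
2 of the 4 are right.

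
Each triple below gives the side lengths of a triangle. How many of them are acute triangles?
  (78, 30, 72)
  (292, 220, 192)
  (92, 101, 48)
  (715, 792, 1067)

(78,30,72): 30²+72² = 6084 = 78² → right
(292,220,192): 192²+220² = 85264 = 292² → right
(92,101,48): 48²+92² = 10768 > 10201 = 101² → acute
(715,792,1067): 715²+792² = 1138489 = 1067² → right
1 of the 4 is acute.

1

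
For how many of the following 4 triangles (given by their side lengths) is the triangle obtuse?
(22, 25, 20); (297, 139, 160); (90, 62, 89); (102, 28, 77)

(22,25,20): 20²+22² = 884 > 625 = 25² → acute
(297,139,160): 139²+160² = 44921 < 88209 = 297² → obtuse
(90,62,89): 62²+89² = 11765 > 8100 = 90² → acute
(102,28,77): 28²+77² = 6713 < 10404 = 102² → obtuse
2 of the 4 are obtuse.

2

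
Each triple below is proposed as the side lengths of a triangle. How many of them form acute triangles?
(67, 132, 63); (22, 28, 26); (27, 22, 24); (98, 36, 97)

(67,132,63): 63+67 ≤ 132, not a triangle
(22,28,26): 22²+26² = 1160 > 784 = 28² → acute
(27,22,24): 22²+24² = 1060 > 729 = 27² → acute
(98,36,97): 36²+97² = 10705 > 9604 = 98² → acute
3 of the 4 are acute.

3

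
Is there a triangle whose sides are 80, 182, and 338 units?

The longest side is 338, but the other two sum to only 262.
262 < 338, so the triangle inequality fails.

No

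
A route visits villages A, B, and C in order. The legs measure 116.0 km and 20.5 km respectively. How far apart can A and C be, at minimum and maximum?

95.5 ≤ AC ≤ 136.5 km

By the triangle inequality, |116.0 − 20.5| ≤ AC ≤ 116.0 + 20.5.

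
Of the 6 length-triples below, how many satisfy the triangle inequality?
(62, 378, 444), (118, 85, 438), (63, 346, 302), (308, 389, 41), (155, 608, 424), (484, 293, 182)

(62,378,444): 62+378 ≤ 444 → not valid
(85,118,438): 85+118 ≤ 438 → not valid
(63,302,346): 63+302 > 346 → valid
(41,308,389): 41+308 ≤ 389 → not valid
(155,424,608): 155+424 ≤ 608 → not valid
(182,293,484): 182+293 ≤ 484 → not valid
1 of the 6 triples forms a triangle.

1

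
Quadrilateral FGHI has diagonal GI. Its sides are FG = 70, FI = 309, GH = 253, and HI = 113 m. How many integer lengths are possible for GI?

From triangle FGI: 239 < GI < 379.
From triangle HGI: 140 < GI < 366.
Intersection: 239 < GI < 366, so integers 240 through 365: 126 values.

126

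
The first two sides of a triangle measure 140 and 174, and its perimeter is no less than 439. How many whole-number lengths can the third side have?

Triangle inequality: 34 < x < 314. Perimeter ≥ 439 gives x ≥ 439 − 140 − 174 = 125.
So 125 ≤ x < 314; integers 125 through 313: 189 values.

189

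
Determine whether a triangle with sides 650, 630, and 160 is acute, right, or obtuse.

Compare the square of the longest side to the sum of squares of the other two: 160² + 630² = 422500 = 650².

right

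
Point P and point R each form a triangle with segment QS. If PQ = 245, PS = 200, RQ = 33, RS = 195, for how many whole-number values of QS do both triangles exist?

65

From triangle PQS: 45 < QS < 445.
From triangle RQS: 162 < QS < 228.
Intersection: 162 < QS < 228, so integers 163 through 227: 65 values.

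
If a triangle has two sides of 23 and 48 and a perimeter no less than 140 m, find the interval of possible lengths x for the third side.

69 ≤ x < 71 m

Triangle inequality alone gives 25 < x < 71.
The perimeter condition gives x ≥ 140 − 23 − 48 = 69.
Intersecting the two: 69 ≤ x < 71.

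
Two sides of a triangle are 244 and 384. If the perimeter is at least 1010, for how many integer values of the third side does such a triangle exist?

246

Triangle inequality: 140 < x < 628. Perimeter ≥ 1010 gives x ≥ 1010 − 244 − 384 = 382.
So 382 ≤ x < 628; integers 382 through 627: 246 values.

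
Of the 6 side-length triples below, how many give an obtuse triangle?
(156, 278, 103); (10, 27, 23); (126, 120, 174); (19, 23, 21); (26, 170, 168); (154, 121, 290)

1

(156,278,103): 103+156 ≤ 278, not a triangle
(10,27,23): 10²+23² = 629 < 729 = 27² → obtuse
(126,120,174): 120²+126² = 30276 = 174² → right
(19,23,21): 19²+21² = 802 > 529 = 23² → acute
(26,170,168): 26²+168² = 28900 = 170² → right
(154,121,290): 121+154 ≤ 290, not a triangle
1 of the 6 is obtuse.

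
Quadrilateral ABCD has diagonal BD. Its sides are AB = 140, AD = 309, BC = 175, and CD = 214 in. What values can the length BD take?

169 < BD < 389

From triangle ABD: |140 − 309| < BD < 140 + 309, i.e. 169 < BD < 449.
From triangle CBD: 39 < BD < 389.
Both must hold, so BD lies in the intersection.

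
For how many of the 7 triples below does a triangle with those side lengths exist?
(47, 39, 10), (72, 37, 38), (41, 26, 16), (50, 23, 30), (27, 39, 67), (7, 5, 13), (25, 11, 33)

(10,39,47): 10+39 > 47 → valid
(37,38,72): 37+38 > 72 → valid
(16,26,41): 16+26 > 41 → valid
(23,30,50): 23+30 > 50 → valid
(27,39,67): 27+39 ≤ 67 → not valid
(5,7,13): 5+7 ≤ 13 → not valid
(11,25,33): 11+25 > 33 → valid
5 of the 7 triples form a triangle.

5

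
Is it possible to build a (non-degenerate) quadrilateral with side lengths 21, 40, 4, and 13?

No

For a quadrilateral, each side must be shorter than the sum of the others.
Here the longest side is 40, but the remaining 3 sides sum to only 38.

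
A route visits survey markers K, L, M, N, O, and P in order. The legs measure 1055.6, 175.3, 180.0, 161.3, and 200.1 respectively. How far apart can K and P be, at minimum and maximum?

The maximum is all hops collinear in one direction: 1055.6 + 175.3 + 180.0 + 161.3 + 200.1 = 1772.3.
The longest hop is 1055.6; the others sum to 716.7. Folding the others back against it leaves at least 1055.6 − 716.7 = 338.9.

338.9 ≤ KP ≤ 1772.3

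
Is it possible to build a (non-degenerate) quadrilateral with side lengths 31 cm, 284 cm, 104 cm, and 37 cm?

No

For a quadrilateral, each side must be shorter than the sum of the others.
Here the longest side is 284, but the remaining 3 sides sum to only 172.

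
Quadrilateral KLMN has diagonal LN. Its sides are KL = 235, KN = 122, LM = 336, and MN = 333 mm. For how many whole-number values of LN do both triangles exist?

243

From triangle KLN: 113 < LN < 357.
From triangle MLN: 3 < LN < 669.
Intersection: 113 < LN < 357, so integers 114 through 356: 243 values.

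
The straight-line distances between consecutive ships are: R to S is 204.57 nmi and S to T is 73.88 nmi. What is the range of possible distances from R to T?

130.69 ≤ RT ≤ 278.45 nmi

By the triangle inequality, |204.57 − 73.88| ≤ RT ≤ 204.57 + 73.88.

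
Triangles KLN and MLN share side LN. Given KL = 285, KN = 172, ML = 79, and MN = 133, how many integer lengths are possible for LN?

98

From triangle KLN: 113 < LN < 457.
From triangle MLN: 54 < LN < 212.
Intersection: 113 < LN < 212, so integers 114 through 211: 98 values.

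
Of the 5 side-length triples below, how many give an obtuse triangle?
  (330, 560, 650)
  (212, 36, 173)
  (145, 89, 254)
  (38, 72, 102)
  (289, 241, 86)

2

(330,560,650): 330²+560² = 422500 = 650² → right
(212,36,173): 36+173 ≤ 212, not a triangle
(145,89,254): 89+145 ≤ 254, not a triangle
(38,72,102): 38²+72² = 6628 < 10404 = 102² → obtuse
(289,241,86): 86²+241² = 65477 < 83521 = 289² → obtuse
2 of the 5 are obtuse.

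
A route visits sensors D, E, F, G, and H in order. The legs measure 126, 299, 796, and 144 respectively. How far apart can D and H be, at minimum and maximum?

227 ≤ DH ≤ 1365

The maximum is all hops collinear in one direction: 126 + 299 + 796 + 144 = 1365.
The longest hop is 796; the others sum to 569. Folding the others back against it leaves at least 796 − 569 = 227.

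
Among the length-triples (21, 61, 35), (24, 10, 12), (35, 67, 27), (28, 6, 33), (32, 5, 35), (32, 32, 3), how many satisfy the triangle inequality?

3

(21,35,61): 21+35 ≤ 61 → not valid
(10,12,24): 10+12 ≤ 24 → not valid
(27,35,67): 27+35 ≤ 67 → not valid
(6,28,33): 6+28 > 33 → valid
(5,32,35): 5+32 > 35 → valid
(3,32,32): 3+32 > 32 → valid
3 of the 6 triples form a triangle.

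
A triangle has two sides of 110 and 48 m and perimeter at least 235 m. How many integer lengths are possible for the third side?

81

Triangle inequality: 62 < x < 158. Perimeter ≥ 235 gives x ≥ 235 − 110 − 48 = 77.
So 77 ≤ x < 158; integers 77 through 157: 81 values.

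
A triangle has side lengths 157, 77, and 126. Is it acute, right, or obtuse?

obtuse

Compare the square of the longest side to the sum of squares of the other two: 77² + 126² = 21805 < 24649 = 157².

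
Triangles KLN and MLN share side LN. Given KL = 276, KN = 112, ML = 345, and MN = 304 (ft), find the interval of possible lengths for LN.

164 < LN < 388

From triangle KLN: |276 − 112| < LN < 276 + 112, i.e. 164 < LN < 388.
From triangle MLN: 41 < LN < 649.
Both must hold, so LN lies in the intersection.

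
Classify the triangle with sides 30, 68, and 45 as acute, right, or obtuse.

obtuse

Compare the square of the longest side to the sum of squares of the other two: 30² + 45² = 2925 < 4624 = 68².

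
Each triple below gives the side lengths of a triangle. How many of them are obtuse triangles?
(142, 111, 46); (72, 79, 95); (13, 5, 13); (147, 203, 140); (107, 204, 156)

(142,111,46): 46²+111² = 14437 < 20164 = 142² → obtuse
(72,79,95): 72²+79² = 11425 > 9025 = 95² → acute
(13,5,13): 5²+13² = 194 > 169 = 13² → acute
(147,203,140): 140²+147² = 41209 = 203² → right
(107,204,156): 107²+156² = 35785 < 41616 = 204² → obtuse
2 of the 5 are obtuse.

2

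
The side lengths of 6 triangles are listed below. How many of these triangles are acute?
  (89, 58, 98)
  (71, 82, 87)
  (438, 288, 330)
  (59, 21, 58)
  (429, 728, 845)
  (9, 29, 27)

(89,58,98): 58²+89² = 11285 > 9604 = 98² → acute
(71,82,87): 71²+82² = 11765 > 7569 = 87² → acute
(438,288,330): 288²+330² = 191844 = 438² → right
(59,21,58): 21²+58² = 3805 > 3481 = 59² → acute
(429,728,845): 429²+728² = 714025 = 845² → right
(9,29,27): 9²+27² = 810 < 841 = 29² → obtuse
3 of the 6 are acute.

3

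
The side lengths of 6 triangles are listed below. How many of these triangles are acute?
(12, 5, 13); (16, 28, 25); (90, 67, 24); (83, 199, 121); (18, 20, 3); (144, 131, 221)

1

(12,5,13): 5²+12² = 169 = 13² → right
(16,28,25): 16²+25² = 881 > 784 = 28² → acute
(90,67,24): 24²+67² = 5065 < 8100 = 90² → obtuse
(83,199,121): 83²+121² = 21530 < 39601 = 199² → obtuse
(18,20,3): 3²+18² = 333 < 400 = 20² → obtuse
(144,131,221): 131²+144² = 37897 < 48841 = 221² → obtuse
1 of the 6 is acute.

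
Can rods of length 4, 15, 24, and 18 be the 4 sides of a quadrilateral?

Yes

A quadrilateral exists iff every side is shorter than the sum of the others — equivalently, the longest side is less than the sum of the rest.
Longest side 24 < 37 (sum of the remaining 3), so yes.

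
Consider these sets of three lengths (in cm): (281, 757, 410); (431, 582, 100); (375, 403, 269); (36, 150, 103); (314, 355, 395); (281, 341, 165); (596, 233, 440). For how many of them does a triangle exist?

4

(281,410,757): 281+410 ≤ 757 → not valid
(100,431,582): 100+431 ≤ 582 → not valid
(269,375,403): 269+375 > 403 → valid
(36,103,150): 36+103 ≤ 150 → not valid
(314,355,395): 314+355 > 395 → valid
(165,281,341): 165+281 > 341 → valid
(233,440,596): 233+440 > 596 → valid
4 of the 7 triples form a triangle.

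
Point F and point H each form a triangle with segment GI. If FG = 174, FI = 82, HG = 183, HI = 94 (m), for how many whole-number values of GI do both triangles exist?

163

From triangle FGI: 92 < GI < 256.
From triangle HGI: 89 < GI < 277.
Intersection: 92 < GI < 256, so integers 93 through 255: 163 values.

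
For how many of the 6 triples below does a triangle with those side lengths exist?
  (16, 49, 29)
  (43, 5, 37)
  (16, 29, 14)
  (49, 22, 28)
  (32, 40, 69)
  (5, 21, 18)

(16,29,49): 16+29 ≤ 49 → not valid
(5,37,43): 5+37 ≤ 43 → not valid
(14,16,29): 14+16 > 29 → valid
(22,28,49): 22+28 > 49 → valid
(32,40,69): 32+40 > 69 → valid
(5,18,21): 5+18 > 21 → valid
4 of the 6 triples form a triangle.

4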